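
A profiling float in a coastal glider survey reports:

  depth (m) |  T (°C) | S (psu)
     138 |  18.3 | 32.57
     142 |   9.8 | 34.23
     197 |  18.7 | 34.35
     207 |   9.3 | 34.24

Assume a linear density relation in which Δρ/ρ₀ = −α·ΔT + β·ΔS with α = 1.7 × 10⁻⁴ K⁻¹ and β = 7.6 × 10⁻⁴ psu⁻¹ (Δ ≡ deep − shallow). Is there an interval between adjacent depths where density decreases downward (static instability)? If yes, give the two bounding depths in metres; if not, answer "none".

142–197 m

Evaluate Δρ/ρ₀ = −αΔT + βΔS across each adjacent pair:
  138–142 m: −αΔT+βΔS = −(1.7 × 10⁻⁴)(-8.5)+(7.6 × 10⁻⁴)(+1.66) = 2.7 × 10⁻³ → stable
  142–197 m: −αΔT+βΔS = −(1.7 × 10⁻⁴)(+8.9)+(7.6 × 10⁻⁴)(+0.12) = -1.4 × 10⁻³ → UNSTABLE
  197–207 m: −αΔT+βΔS = −(1.7 × 10⁻⁴)(-9.4)+(7.6 × 10⁻⁴)(-0.11) = 1.5 × 10⁻³ → stable
The 142–197 m interval has Δρ < 0: lighter water underlies denser water.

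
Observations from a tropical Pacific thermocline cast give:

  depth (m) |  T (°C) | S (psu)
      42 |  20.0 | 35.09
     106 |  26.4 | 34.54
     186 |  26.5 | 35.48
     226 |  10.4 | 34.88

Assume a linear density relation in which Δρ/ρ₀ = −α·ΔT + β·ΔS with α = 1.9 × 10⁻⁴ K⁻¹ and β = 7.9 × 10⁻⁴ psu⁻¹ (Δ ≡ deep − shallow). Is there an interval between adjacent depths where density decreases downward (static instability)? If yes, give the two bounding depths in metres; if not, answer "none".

Evaluate Δρ/ρ₀ = −αΔT + βΔS across each adjacent pair:
  42–106 m: −αΔT+βΔS = −(1.9 × 10⁻⁴)(+6.4)+(7.9 × 10⁻⁴)(-0.55) = -1.7 × 10⁻³ → UNSTABLE
  106–186 m: −αΔT+βΔS = −(1.9 × 10⁻⁴)(+0.1)+(7.9 × 10⁻⁴)(+0.94) = 7.2 × 10⁻⁴ → stable
  186–226 m: −αΔT+βΔS = −(1.9 × 10⁻⁴)(-16.1)+(7.9 × 10⁻⁴)(-0.60) = 2.6 × 10⁻³ → stable
The 42–106 m interval has Δρ < 0: lighter water underlies denser water.

42–106 m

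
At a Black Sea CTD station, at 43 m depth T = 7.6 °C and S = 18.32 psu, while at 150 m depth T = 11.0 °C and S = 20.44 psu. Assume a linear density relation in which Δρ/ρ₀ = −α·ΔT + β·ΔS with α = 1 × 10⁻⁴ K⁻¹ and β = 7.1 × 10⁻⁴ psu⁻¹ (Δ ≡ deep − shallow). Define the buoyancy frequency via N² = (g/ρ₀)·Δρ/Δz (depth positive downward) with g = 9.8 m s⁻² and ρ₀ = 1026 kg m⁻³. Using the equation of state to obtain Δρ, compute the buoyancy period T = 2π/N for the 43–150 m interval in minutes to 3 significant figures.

ΔT = +3.4 K, ΔS = +2.12 psu (deep − shallow).
Δρ/ρ₀ = −αΔT + βΔS = -3.40 × 10⁻⁴ + 1.5052 × 10⁻³ = 1.1652 × 10⁻³, so Δρ ≈ 1.195 kg m⁻³.
N² = (g/ρ₀)·Δρ/Δz = g·(Δρ/ρ₀)/Δz = 9.8 × 1.1652 × 10⁻³ / 107 = 1.0672 × 10⁻⁴ s⁻².
N = √(1.0672 × 10⁻⁴) = 0.010331 rad s⁻¹ → T = 2π/N = 608.19 s = 10.137 min ≈ 10.1 min.

10.1 min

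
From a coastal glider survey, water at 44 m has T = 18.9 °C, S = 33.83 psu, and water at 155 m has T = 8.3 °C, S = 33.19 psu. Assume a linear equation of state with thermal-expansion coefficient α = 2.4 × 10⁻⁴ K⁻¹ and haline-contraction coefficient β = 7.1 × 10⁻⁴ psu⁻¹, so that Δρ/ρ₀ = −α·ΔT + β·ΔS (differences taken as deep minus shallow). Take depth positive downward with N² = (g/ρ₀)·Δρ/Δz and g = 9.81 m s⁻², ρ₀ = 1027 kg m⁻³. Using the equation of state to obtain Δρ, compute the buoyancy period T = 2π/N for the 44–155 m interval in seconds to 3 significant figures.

462 s

ΔT = -10.6 K, ΔS = -0.64 psu (deep − shallow).
Δρ/ρ₀ = −αΔT + βΔS = 2.544 × 10⁻³ − 4.544 × 10⁻⁴ = 2.0896 × 10⁻³, so Δρ ≈ 2.146 kg m⁻³.
N² = (g/ρ₀)·Δρ/Δz = g·(Δρ/ρ₀)/Δz = 9.81 × 2.0896 × 10⁻³ / 111 = 1.8468 × 10⁻⁴ s⁻².
N = √(1.8468 × 10⁻⁴) = 0.013590 rad s⁻¹ → T = 2π/N = 462.34 s ≈ 462 s.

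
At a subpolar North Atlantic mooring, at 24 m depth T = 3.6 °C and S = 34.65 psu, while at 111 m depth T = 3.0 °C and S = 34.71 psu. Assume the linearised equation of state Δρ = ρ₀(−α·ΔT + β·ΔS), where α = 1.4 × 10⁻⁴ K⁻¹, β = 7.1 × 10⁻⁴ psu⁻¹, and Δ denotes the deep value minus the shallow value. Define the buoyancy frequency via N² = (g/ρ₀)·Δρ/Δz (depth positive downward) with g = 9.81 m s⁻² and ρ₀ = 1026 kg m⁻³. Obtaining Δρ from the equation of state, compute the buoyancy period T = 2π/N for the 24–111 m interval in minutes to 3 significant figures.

27.7 min

ΔT = -0.6 K, ΔS = +0.06 psu (deep − shallow).
Δρ/ρ₀ = −αΔT + βΔS = 8.40 × 10⁻⁵ + 4.26 × 10⁻⁵ = 1.266 × 10⁻⁴, so Δρ ≈ 0.1299 kg m⁻³.
N² = (g/ρ₀)·Δρ/Δz = g·(Δρ/ρ₀)/Δz = 9.81 × 1.266 × 10⁻⁴ / 87 = 1.4275 × 10⁻⁵ s⁻².
N = √(1.4275 × 10⁻⁵) = 3.7782 × 10⁻³ rad s⁻¹ → T = 2π/N = 1.6630 × 10³ s = 27.717 min ≈ 27.7 min.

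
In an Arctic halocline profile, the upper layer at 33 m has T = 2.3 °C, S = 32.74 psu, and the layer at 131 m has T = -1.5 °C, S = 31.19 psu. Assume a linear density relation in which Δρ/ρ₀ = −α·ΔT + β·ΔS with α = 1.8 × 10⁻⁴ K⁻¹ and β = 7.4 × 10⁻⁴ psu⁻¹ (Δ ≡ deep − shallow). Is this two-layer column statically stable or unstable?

ΔT = -1.5 − 2.3 = -3.8 K and ΔS = 31.19 − 32.74 = -1.55 psu (deep − shallow).
−αΔT = 6.84 × 10⁻⁴; βΔS = -1.147 × 10⁻³; sum Δρ/ρ₀ = -4.63 × 10⁻⁴.
Δρ/ρ₀ < 0, so Δρ < 0: deeper water is lighter → statically unstable; the column would overturn.

unstable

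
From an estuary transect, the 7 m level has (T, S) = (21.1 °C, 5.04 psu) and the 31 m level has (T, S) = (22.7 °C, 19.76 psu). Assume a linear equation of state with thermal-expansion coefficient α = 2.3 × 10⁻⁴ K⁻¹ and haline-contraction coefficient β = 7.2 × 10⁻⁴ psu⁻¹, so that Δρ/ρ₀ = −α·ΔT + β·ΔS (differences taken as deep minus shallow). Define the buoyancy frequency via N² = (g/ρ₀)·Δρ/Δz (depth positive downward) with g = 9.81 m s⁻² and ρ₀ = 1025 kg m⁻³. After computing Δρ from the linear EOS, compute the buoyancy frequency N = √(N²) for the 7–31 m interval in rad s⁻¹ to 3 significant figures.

0.0647 rad s⁻¹

ΔT = +1.6 K, ΔS = +14.72 psu (deep − shallow).
Δρ/ρ₀ = −αΔT + βΔS = -3.68 × 10⁻⁴ + 0.0105984 = 0.0102304, so Δρ ≈ 10.49 kg m⁻³.
N² = (g/ρ₀)·Δρ/Δz = g·(Δρ/ρ₀)/Δz = 9.81 × 0.0102304 / 24 = 4.1817 × 10⁻³ s⁻².
N = √(4.1817 × 10⁻³) = 0.064666 rad s⁻¹ ≈ 0.0647 rad s⁻¹.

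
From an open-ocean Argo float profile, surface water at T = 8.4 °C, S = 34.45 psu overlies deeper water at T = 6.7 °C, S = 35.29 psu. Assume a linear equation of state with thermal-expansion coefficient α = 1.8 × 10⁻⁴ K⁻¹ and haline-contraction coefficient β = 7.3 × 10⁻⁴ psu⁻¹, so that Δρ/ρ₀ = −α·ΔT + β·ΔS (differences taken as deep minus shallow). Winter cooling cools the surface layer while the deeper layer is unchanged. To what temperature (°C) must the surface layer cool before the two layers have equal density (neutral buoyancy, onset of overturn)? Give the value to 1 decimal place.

3.3 °C

Neutral buoyancy requires Δρ = 0, i.e. −α(T_deep − T_surf′) + β(S_deep − S_surf) = 0.
T_surf′ = T_deep − (β/α)·ΔS = 6.7 − (7.3 × 10⁻⁴/1.8 × 10⁻⁴)·(+0.84) = 3.293 °C.
Cooling required: 8.4 − (3.293) = 5.107 °C.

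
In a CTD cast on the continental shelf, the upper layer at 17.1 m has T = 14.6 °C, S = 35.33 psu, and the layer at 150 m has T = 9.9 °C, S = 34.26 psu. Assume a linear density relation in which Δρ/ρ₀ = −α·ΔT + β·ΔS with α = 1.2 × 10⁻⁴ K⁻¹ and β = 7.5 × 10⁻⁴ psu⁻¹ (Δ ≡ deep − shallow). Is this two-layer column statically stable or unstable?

unstable

ΔT = 9.9 − 14.6 = -4.7 K and ΔS = 34.26 − 35.33 = -1.07 psu (deep − shallow).
−αΔT = 5.64 × 10⁻⁴; βΔS = -8.025 × 10⁻⁴; sum Δρ/ρ₀ = -2.385 × 10⁻⁴.
Δρ/ρ₀ < 0, so Δρ < 0: deeper water is lighter → statically unstable; the column would overturn.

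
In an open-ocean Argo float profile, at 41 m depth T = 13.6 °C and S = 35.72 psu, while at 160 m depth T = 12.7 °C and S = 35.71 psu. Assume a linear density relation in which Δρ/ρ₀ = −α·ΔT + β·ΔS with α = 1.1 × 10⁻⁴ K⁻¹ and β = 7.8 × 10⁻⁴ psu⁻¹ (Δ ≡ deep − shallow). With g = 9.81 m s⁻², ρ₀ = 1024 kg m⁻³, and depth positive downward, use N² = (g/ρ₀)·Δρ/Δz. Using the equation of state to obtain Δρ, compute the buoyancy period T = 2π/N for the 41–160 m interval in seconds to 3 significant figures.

2.29 × 10³ s

ΔT = -0.9 K, ΔS = -0.01 psu (deep − shallow).
Δρ/ρ₀ = −αΔT + βΔS = 9.90 × 10⁻⁵ − 7.80 × 10⁻⁶ = 9.12 × 10⁻⁵, so Δρ ≈ 0.09339 kg m⁻³.
N² = (g/ρ₀)·Δρ/Δz = g·(Δρ/ρ₀)/Δz = 9.81 × 9.12 × 10⁻⁵ / 119 = 7.5183 × 10⁻⁶ s⁻².
N = √(7.5183 × 10⁻⁶) = 2.7420 × 10⁻³ rad s⁻¹ → T = 2π/N = 2.2915 × 10³ s ≈ 2.29 × 10³ s.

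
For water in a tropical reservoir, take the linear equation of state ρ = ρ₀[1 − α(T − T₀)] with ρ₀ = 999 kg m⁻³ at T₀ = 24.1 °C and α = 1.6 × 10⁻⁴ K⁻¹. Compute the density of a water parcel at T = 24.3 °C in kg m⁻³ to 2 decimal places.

998.97 kg m⁻³

T − T₀ = +0.2 K.
Bracket = 1 − α·(+0.2) = 1 + (-3.20 × 10⁻⁵) = 0.9999680.
ρ = 999 × 0.9999680 = 998.97 kg m⁻³.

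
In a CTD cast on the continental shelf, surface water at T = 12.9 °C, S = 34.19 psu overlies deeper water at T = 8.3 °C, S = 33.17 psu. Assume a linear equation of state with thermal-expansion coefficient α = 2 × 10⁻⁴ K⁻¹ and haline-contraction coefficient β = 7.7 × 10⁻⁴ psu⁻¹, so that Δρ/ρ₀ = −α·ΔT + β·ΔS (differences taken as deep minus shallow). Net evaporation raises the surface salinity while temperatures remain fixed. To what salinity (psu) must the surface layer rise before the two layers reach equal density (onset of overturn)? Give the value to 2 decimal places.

Neutral buoyancy requires −α(T_deep − T_surf) + β(S_deep − S_surf′) = 0.
S_surf′ = S_deep − (α/β)·ΔT = 33.17 − (2 × 10⁻⁴/7.7 × 10⁻⁴)·(-4.6) = 34.3648 psu.
Increase required: 34.3648 − 34.19 = 0.1748 psu.

34.36 psu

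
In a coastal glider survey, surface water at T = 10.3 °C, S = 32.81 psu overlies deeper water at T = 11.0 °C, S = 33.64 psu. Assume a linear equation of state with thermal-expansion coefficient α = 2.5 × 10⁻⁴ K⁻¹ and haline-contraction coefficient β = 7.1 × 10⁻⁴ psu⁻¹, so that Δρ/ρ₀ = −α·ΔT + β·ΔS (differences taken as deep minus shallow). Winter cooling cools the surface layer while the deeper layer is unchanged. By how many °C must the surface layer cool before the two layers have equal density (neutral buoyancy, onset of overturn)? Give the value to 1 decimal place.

Neutral buoyancy requires Δρ = 0, i.e. −α(T_deep − T_surf′) + β(S_deep − S_surf) = 0.
T_surf′ = T_deep − (β/α)·ΔS = 11.0 − (7.1 × 10⁻⁴/2.5 × 10⁻⁴)·(+0.83) = 8.643 °C.
Cooling required: 10.3 − (8.643) = 1.657 °C.

1.7 °C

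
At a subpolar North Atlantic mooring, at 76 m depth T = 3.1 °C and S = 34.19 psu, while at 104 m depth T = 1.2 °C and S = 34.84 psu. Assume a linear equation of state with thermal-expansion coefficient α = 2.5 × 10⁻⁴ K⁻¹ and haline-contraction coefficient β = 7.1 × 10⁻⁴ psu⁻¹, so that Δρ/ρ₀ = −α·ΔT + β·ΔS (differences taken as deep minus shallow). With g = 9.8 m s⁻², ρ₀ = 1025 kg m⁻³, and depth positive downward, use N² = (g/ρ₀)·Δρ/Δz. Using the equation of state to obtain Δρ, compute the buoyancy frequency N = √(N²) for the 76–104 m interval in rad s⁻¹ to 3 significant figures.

0.0181 rad s⁻¹

ΔT = -1.9 K, ΔS = +0.65 psu (deep − shallow).
Δρ/ρ₀ = −αΔT + βΔS = 4.75 × 10⁻⁴ + 4.615 × 10⁻⁴ = 9.365 × 10⁻⁴, so Δρ ≈ 0.9599 kg m⁻³.
N² = (g/ρ₀)·Δρ/Δz = g·(Δρ/ρ₀)/Δz = 9.8 × 9.365 × 10⁻⁴ / 28 = 3.2778 × 10⁻⁴ s⁻².
N = √(3.2778 × 10⁻⁴) = 0.018105 rad s⁻¹ ≈ 0.0181 rad s⁻¹.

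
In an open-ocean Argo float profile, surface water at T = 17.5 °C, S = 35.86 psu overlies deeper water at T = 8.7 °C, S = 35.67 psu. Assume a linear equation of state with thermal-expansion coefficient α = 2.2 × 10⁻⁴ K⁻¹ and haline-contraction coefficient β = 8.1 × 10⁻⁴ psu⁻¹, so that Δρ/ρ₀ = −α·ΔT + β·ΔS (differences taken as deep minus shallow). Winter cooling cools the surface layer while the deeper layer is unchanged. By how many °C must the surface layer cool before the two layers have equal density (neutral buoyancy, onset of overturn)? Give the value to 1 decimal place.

Neutral buoyancy requires Δρ = 0, i.e. −α(T_deep − T_surf′) + β(S_deep − S_surf) = 0.
T_surf′ = T_deep − (β/α)·ΔS = 8.7 − (8.1 × 10⁻⁴/2.2 × 10⁻⁴)·(-0.19) = 9.400 °C.
Cooling required: 17.5 − (9.400) = 8.100 °C.

8.1 °C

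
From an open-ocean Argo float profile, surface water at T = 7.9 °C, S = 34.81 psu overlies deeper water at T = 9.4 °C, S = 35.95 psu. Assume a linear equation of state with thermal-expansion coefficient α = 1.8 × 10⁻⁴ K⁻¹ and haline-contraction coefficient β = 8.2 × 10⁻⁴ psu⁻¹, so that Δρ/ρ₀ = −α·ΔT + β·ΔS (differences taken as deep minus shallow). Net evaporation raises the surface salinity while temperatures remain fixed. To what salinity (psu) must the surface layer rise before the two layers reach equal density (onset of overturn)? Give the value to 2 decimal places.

Neutral buoyancy requires −α(T_deep − T_surf) + β(S_deep − S_surf′) = 0.
S_surf′ = S_deep − (α/β)·ΔT = 35.95 − (1.8 × 10⁻⁴/8.2 × 10⁻⁴)·(+1.5) = 35.6207 psu.
Increase required: 35.6207 − 34.81 = 0.8107 psu.

35.62 psu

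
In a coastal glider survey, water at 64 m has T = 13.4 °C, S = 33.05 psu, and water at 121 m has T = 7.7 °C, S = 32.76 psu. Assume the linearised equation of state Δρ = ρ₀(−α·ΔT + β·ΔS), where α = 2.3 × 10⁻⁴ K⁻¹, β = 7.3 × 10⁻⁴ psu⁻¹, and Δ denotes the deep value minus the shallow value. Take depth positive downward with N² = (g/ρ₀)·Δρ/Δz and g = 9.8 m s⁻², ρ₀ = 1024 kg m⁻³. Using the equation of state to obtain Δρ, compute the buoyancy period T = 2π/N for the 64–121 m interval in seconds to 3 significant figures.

ΔT = -5.7 K, ΔS = -0.29 psu (deep − shallow).
Δρ/ρ₀ = −αΔT + βΔS = 1.311 × 10⁻³ − 2.117 × 10⁻⁴ = 1.0993 × 10⁻³, so Δρ ≈ 1.126 kg m⁻³.
N² = (g/ρ₀)·Δρ/Δz = g·(Δρ/ρ₀)/Δz = 9.8 × 1.0993 × 10⁻³ / 57 = 1.8900 × 10⁻⁴ s⁻².
N = √(1.8900 × 10⁻⁴) = 0.013748 rad s⁻¹ → T = 2π/N = 457.03 s ≈ 457 s.

457 s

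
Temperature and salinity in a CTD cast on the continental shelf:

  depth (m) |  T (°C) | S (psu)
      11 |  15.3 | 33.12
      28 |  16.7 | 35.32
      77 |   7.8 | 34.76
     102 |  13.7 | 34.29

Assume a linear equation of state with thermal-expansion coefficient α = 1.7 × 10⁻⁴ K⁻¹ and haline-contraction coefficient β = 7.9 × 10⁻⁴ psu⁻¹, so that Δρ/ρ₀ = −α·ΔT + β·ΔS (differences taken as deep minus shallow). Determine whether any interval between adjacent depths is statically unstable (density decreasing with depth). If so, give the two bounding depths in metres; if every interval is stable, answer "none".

77–102 m

Evaluate Δρ/ρ₀ = −αΔT + βΔS across each adjacent pair:
  11–28 m: −αΔT+βΔS = −(1.7 × 10⁻⁴)(+1.4)+(7.9 × 10⁻⁴)(+2.20) = 1.5 × 10⁻³ → stable
  28–77 m: −αΔT+βΔS = −(1.7 × 10⁻⁴)(-8.9)+(7.9 × 10⁻⁴)(-0.56) = 1.1 × 10⁻³ → stable
  77–102 m: −αΔT+βΔS = −(1.7 × 10⁻⁴)(+5.9)+(7.9 × 10⁻⁴)(-0.47) = -1.4 × 10⁻³ → UNSTABLE
The 77–102 m interval has Δρ < 0: lighter water underlies denser water.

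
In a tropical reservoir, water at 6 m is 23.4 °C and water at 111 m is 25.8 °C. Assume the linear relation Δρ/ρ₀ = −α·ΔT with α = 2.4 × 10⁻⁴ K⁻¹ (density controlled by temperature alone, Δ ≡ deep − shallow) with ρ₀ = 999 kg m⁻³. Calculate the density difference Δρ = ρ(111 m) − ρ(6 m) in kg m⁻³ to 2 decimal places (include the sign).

-0.58 kg m⁻³

ΔT = +2.4 K, Δρ/ρ₀ = −αΔT = -5.76 × 10⁻⁴.
Δρ = 999 × (-5.76 × 10⁻⁴) = -0.58 kg m⁻³.
Negative Δρ: lighter below, statically unstable.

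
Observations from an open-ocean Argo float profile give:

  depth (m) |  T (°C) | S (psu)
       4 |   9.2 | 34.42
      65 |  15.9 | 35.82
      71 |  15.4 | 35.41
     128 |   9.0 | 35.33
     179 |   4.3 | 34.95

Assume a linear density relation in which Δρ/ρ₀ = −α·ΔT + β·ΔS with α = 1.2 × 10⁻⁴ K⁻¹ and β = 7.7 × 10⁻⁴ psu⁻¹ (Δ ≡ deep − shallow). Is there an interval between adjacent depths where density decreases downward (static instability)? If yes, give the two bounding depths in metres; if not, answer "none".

Evaluate Δρ/ρ₀ = −αΔT + βΔS across each adjacent pair:
  4–65 m: −αΔT+βΔS = −(1.2 × 10⁻⁴)(+6.7)+(7.7 × 10⁻⁴)(+1.40) = 2.7 × 10⁻⁴ → stable
  65–71 m: −αΔT+βΔS = −(1.2 × 10⁻⁴)(-0.5)+(7.7 × 10⁻⁴)(-0.41) = -2.6 × 10⁻⁴ → UNSTABLE
  71–128 m: −αΔT+βΔS = −(1.2 × 10⁻⁴)(-6.4)+(7.7 × 10⁻⁴)(-0.08) = 7.1 × 10⁻⁴ → stable
  128–179 m: −αΔT+βΔS = −(1.2 × 10⁻⁴)(-4.7)+(7.7 × 10⁻⁴)(-0.38) = 2.7 × 10⁻⁴ → stable
The 65–71 m interval has Δρ < 0: lighter water underlies denser water.

65–71 m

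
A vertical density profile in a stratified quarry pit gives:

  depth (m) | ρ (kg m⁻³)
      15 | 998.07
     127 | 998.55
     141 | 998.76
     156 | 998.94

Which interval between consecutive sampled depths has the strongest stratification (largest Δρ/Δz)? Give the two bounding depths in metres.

Compute the density gradient over each adjacent pair:
  15–127 m: Δρ/Δz = 0.48/112 = 4.3 × 10⁻³ kg m⁻⁴
  127–141 m: Δρ/Δz = 0.21/14 = 0.015 kg m⁻⁴
  141–156 m: Δρ/Δz = 0.18/15 = 0.012 kg m⁻⁴
The largest gradient is in the 127–141 m interval — the pycnocline.

127–141 m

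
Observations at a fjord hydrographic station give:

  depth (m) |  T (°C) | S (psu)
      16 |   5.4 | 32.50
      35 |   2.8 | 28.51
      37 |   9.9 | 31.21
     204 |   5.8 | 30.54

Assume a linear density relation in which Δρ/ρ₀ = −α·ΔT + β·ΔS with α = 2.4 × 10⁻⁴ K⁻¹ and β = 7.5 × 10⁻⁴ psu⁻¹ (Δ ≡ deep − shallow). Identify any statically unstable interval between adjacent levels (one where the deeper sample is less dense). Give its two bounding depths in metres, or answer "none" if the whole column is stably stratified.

Evaluate Δρ/ρ₀ = −αΔT + βΔS across each adjacent pair:
  16–35 m: −αΔT+βΔS = −(2.4 × 10⁻⁴)(-2.6)+(7.5 × 10⁻⁴)(-3.99) = -2.4 × 10⁻³ → UNSTABLE
  35–37 m: −αΔT+βΔS = −(2.4 × 10⁻⁴)(+7.1)+(7.5 × 10⁻⁴)(+2.70) = 3.2 × 10⁻⁴ → stable
  37–204 m: −αΔT+βΔS = −(2.4 × 10⁻⁴)(-4.1)+(7.5 × 10⁻⁴)(-0.67) = 4.8 × 10⁻⁴ → stable
The 16–35 m interval has Δρ < 0: lighter water underlies denser water.

16–35 m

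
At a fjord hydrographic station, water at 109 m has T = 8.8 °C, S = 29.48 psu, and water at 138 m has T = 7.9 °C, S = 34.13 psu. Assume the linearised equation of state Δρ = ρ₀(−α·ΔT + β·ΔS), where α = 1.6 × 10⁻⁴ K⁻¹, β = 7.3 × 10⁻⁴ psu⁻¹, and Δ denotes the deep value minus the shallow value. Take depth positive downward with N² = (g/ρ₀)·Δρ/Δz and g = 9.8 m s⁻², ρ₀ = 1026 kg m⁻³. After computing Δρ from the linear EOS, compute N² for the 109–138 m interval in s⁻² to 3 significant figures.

1.20 × 10⁻³ s⁻²

ΔT = -0.9 K, ΔS = +4.65 psu (deep − shallow).
Δρ/ρ₀ = −αΔT + βΔS = 1.44 × 10⁻⁴ + 3.3945 × 10⁻³ = 3.5385 × 10⁻³, so Δρ ≈ 3.631 kg m⁻³.
N² = (g/ρ₀)·Δρ/Δz = g·(Δρ/ρ₀)/Δz = 9.8 × 3.5385 × 10⁻³ / 29 = 1.1958 × 10⁻³ s⁻² ≈ 1.20 × 10⁻³ s⁻².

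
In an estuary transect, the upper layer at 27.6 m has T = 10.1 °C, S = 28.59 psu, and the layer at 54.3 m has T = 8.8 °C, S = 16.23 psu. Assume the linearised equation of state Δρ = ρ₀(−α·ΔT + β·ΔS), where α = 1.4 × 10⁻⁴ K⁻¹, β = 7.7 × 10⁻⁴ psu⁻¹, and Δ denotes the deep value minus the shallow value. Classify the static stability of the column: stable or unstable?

ΔT = 8.8 − 10.1 = -1.3 K and ΔS = 16.23 − 28.59 = -12.36 psu (deep − shallow).
−αΔT = 1.82 × 10⁻⁴; βΔS = -9.5172 × 10⁻³; sum Δρ/ρ₀ = -9.3352 × 10⁻³.
Δρ/ρ₀ < 0, so Δρ < 0: deeper water is lighter → statically unstable; the column would overturn.

unstable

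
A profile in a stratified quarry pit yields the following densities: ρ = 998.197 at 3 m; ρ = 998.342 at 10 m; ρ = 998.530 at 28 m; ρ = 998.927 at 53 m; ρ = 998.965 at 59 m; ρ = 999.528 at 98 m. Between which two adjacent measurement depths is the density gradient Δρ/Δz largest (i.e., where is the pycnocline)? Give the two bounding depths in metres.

Compute the density gradient over each adjacent pair:
  3–10 m: Δρ/Δz = 0.145/7 = 0.021 kg m⁻⁴
  10–28 m: Δρ/Δz = 0.188/18 = 0.010 kg m⁻⁴
  28–53 m: Δρ/Δz = 0.397/25 = 0.016 kg m⁻⁴
  53–59 m: Δρ/Δz = 0.038/6 = 6.3 × 10⁻³ kg m⁻⁴
  59–98 m: Δρ/Δz = 0.563/39 = 0.014 kg m⁻⁴
The largest gradient is in the 3–10 m interval — the pycnocline.

3–10 m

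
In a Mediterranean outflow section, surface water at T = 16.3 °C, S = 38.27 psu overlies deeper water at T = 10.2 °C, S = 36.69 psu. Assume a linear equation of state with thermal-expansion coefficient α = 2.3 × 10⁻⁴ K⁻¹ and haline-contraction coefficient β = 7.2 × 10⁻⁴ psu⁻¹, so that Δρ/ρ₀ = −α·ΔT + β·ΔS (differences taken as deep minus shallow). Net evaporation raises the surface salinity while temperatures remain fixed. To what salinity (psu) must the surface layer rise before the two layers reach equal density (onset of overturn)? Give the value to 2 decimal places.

Neutral buoyancy requires −α(T_deep − T_surf) + β(S_deep − S_surf′) = 0.
S_surf′ = S_deep − (α/β)·ΔT = 36.69 − (2.3 × 10⁻⁴/7.2 × 10⁻⁴)·(-6.1) = 38.6386 psu.
Increase required: 38.6386 − 38.27 = 0.3686 psu.

38.64 psu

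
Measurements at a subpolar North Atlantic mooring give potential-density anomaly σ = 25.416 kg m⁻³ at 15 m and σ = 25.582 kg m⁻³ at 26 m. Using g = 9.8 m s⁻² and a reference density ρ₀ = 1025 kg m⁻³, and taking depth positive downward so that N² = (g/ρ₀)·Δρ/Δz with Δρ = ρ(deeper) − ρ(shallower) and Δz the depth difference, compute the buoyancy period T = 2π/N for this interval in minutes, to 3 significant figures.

Δρ = 1025.582 − 1025.416 = 0.166 kg m⁻³ over Δz = 26 − 15 = 11 m.
N² = (9.8/1025) × (0.166/11) = 1.4428 × 10⁻⁴ s⁻².
N = √(1.4428 × 10⁻⁴) = 0.012012 rad s⁻¹, so T = 2π/N = 523.08 s = 8.7180 min ≈ 8.72 min.

8.72 min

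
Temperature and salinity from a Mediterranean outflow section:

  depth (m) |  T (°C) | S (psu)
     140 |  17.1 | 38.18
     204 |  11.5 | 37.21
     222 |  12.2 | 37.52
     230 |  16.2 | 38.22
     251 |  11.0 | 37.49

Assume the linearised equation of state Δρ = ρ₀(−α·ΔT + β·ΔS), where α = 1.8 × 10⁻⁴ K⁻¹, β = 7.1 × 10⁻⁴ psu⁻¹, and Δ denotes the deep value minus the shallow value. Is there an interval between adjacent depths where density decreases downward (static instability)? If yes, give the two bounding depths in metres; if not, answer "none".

Evaluate Δρ/ρ₀ = −αΔT + βΔS across each adjacent pair:
  140–204 m: −αΔT+βΔS = −(1.8 × 10⁻⁴)(-5.6)+(7.1 × 10⁻⁴)(-0.97) = 3.2 × 10⁻⁴ → stable
  204–222 m: −αΔT+βΔS = −(1.8 × 10⁻⁴)(+0.7)+(7.1 × 10⁻⁴)(+0.31) = 9.4 × 10⁻⁵ → stable
  222–230 m: −αΔT+βΔS = −(1.8 × 10⁻⁴)(+4.0)+(7.1 × 10⁻⁴)(+0.70) = -2.2 × 10⁻⁴ → UNSTABLE
  230–251 m: −αΔT+βΔS = −(1.8 × 10⁻⁴)(-5.2)+(7.1 × 10⁻⁴)(-0.73) = 4.2 × 10⁻⁴ → stable
The 222–230 m interval has Δρ < 0: lighter water underlies denser water.

222–230 m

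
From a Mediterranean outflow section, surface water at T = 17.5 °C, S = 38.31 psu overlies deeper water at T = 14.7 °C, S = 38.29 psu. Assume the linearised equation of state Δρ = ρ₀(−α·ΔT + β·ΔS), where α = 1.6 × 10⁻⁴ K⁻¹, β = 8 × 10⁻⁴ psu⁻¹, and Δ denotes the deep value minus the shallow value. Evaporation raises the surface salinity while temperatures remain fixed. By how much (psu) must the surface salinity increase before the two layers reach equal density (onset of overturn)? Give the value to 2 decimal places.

Neutral buoyancy requires −α(T_deep − T_surf) + β(S_deep − S_surf′) = 0.
S_surf′ = S_deep − (α/β)·ΔT = 38.29 − (1.6 × 10⁻⁴/8 × 10⁻⁴)·(-2.8) = 38.8500 psu.
Increase required: 38.8500 − 38.31 = 0.5400 psu.

0.54 psu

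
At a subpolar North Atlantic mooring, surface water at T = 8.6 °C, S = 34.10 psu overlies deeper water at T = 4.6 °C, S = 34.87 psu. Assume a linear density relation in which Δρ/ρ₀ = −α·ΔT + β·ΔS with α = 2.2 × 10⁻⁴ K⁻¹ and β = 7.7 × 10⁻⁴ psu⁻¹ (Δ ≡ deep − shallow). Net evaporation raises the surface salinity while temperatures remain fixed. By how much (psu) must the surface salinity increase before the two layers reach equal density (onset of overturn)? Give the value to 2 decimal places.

Neutral buoyancy requires −α(T_deep − T_surf) + β(S_deep − S_surf′) = 0.
S_surf′ = S_deep − (α/β)·ΔT = 34.87 − (2.2 × 10⁻⁴/7.7 × 10⁻⁴)·(-4.0) = 36.0129 psu.
Increase required: 36.0129 − 34.10 = 1.9129 psu.

1.91 psu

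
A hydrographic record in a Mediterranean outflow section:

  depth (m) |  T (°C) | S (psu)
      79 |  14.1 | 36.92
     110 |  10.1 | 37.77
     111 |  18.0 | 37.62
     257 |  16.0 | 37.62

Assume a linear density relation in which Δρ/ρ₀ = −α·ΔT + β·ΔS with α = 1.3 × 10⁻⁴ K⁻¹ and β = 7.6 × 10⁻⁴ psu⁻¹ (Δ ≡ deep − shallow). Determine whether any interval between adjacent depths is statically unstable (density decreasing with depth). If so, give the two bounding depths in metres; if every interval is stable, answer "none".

Evaluate Δρ/ρ₀ = −αΔT + βΔS across each adjacent pair:
  79–110 m: −αΔT+βΔS = −(1.3 × 10⁻⁴)(-4.0)+(7.6 × 10⁻⁴)(+0.85) = 1.2 × 10⁻³ → stable
  110–111 m: −αΔT+βΔS = −(1.3 × 10⁻⁴)(+7.9)+(7.6 × 10⁻⁴)(-0.15) = -1.1 × 10⁻³ → UNSTABLE
  111–257 m: −αΔT+βΔS = −(1.3 × 10⁻⁴)(-2.0)+(7.6 × 10⁻⁴)(+0.00) = 2.6 × 10⁻⁴ → stable
The 110–111 m interval has Δρ < 0: lighter water underlies denser water.

110–111 m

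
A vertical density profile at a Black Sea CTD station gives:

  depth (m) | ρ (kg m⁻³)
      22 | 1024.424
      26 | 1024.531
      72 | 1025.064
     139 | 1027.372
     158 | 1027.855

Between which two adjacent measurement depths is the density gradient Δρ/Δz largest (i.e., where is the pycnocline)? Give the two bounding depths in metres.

Compute the density gradient over each adjacent pair:
  22–26 m: Δρ/Δz = 0.107/4 = 0.027 kg m⁻⁴
  26–72 m: Δρ/Δz = 0.533/46 = 0.012 kg m⁻⁴
  72–139 m: Δρ/Δz = 2.308/67 = 0.034 kg m⁻⁴
  139–158 m: Δρ/Δz = 0.483/19 = 0.025 kg m⁻⁴
The largest gradient is in the 72–139 m interval — the pycnocline.

72–139 m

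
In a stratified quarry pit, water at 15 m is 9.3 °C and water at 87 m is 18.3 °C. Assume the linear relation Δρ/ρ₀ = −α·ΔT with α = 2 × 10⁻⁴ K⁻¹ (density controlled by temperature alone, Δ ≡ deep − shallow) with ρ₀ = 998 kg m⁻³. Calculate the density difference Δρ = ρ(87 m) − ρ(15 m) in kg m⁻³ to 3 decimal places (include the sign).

ΔT = +9.0 K, Δρ/ρ₀ = −αΔT = -1.80 × 10⁻³.
Δρ = 998 × (-1.80 × 10⁻³) = -1.796 kg m⁻³.
Negative Δρ: lighter below, statically unstable.

-1.796 kg m⁻³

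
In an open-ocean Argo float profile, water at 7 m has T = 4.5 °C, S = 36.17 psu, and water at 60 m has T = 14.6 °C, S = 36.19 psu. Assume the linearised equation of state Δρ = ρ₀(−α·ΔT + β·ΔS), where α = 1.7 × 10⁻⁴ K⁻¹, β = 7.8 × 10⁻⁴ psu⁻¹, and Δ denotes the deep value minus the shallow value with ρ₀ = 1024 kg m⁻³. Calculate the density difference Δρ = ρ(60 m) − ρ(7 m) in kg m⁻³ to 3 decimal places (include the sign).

-1.742 kg m⁻³

ΔT = +10.1 K, ΔS = +0.02 psu (deep − shallow).
Δρ/ρ₀ = −(1.7 × 10⁻⁴)(+10.1) + (7.8 × 10⁻⁴)(+0.02) = -1.7014 × 10⁻³.
Δρ = 1024 × (-1.7014 × 10⁻³) = -1.742 kg m⁻³.
Negative Δρ: lighter below, statically unstable.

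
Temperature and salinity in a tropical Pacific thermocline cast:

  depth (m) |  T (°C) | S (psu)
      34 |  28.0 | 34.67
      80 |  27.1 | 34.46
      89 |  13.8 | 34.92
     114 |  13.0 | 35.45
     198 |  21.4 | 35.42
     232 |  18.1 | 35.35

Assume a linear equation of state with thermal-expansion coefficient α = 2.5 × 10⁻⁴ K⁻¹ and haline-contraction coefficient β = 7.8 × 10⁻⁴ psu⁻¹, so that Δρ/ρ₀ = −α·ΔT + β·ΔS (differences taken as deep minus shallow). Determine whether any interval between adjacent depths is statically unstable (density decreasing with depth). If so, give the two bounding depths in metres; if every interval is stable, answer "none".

114–198 m

Evaluate Δρ/ρ₀ = −αΔT + βΔS across each adjacent pair:
  34–80 m: −αΔT+βΔS = −(2.5 × 10⁻⁴)(-0.9)+(7.8 × 10⁻⁴)(-0.21) = 6.1 × 10⁻⁵ → stable
  80–89 m: −αΔT+βΔS = −(2.5 × 10⁻⁴)(-13.3)+(7.8 × 10⁻⁴)(+0.46) = 3.7 × 10⁻³ → stable
  89–114 m: −αΔT+βΔS = −(2.5 × 10⁻⁴)(-0.8)+(7.8 × 10⁻⁴)(+0.53) = 6.1 × 10⁻⁴ → stable
  114–198 m: −αΔT+βΔS = −(2.5 × 10⁻⁴)(+8.4)+(7.8 × 10⁻⁴)(-0.03) = -2.1 × 10⁻³ → UNSTABLE
  198–232 m: −αΔT+βΔS = −(2.5 × 10⁻⁴)(-3.3)+(7.8 × 10⁻⁴)(-0.07) = 7.7 × 10⁻⁴ → stable
The 114–198 m interval has Δρ < 0: lighter water underlies denser water.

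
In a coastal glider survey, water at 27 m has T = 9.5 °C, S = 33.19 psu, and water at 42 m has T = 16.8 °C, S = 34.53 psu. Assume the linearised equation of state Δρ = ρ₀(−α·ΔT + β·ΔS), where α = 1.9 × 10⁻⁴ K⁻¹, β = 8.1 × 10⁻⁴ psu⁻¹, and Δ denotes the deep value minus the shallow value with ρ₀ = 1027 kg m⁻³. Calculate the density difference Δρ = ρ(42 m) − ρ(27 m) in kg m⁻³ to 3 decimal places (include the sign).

-0.310 kg m⁻³

ΔT = +7.3 K, ΔS = +1.34 psu (deep − shallow).
Δρ/ρ₀ = −(1.9 × 10⁻⁴)(+7.3) + (8.1 × 10⁻⁴)(+1.34) = -3.016 × 10⁻⁴.
Δρ = 1027 × (-3.016 × 10⁻⁴) = -0.310 kg m⁻³.
Negative Δρ: lighter below, statically unstable.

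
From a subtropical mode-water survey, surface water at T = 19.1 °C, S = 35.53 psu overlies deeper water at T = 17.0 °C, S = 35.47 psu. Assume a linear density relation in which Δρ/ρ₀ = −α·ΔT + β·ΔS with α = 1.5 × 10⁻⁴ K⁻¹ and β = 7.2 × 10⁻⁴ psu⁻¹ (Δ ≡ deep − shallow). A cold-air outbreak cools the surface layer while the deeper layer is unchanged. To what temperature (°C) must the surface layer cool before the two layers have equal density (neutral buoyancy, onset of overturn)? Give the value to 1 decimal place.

Neutral buoyancy requires Δρ = 0, i.e. −α(T_deep − T_surf′) + β(S_deep − S_surf) = 0.
T_surf′ = T_deep − (β/α)·ΔS = 17.0 − (7.2 × 10⁻⁴/1.5 × 10⁻⁴)·(-0.06) = 17.288 °C.
Cooling required: 19.1 − (17.288) = 1.812 °C.

17.3 °C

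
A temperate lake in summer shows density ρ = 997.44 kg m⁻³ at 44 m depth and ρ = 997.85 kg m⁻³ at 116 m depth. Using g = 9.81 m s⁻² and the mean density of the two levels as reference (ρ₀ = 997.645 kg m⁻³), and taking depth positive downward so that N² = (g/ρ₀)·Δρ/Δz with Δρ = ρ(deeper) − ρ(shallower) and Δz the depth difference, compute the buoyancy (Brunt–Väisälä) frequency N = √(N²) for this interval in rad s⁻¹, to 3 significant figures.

Δρ = 997.85 − 997.44 = 0.41 kg m⁻³ over Δz = 116 − 44 = 72 m.
N² = (9.81/997.645) × (0.41/72) = 5.5994 × 10⁻⁵ s⁻².
N = √(5.5994 × 10⁻⁵) = 7.4829 × 10⁻³ rad s⁻¹ ≈ 7.48 × 10⁻³ rad s⁻¹.

7.48 × 10⁻³ rad s⁻¹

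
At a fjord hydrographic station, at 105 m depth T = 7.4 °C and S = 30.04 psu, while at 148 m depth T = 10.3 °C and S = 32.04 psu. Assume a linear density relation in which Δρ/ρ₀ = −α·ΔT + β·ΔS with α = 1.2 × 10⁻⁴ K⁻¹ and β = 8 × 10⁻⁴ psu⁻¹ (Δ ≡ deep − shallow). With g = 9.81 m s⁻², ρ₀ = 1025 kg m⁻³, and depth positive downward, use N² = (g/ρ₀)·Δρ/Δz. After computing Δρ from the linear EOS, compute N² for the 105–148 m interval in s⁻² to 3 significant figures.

2.86 × 10⁻⁴ s⁻²

ΔT = +2.9 K, ΔS = +2.00 psu (deep − shallow).
Δρ/ρ₀ = −αΔT + βΔS = -3.48 × 10⁻⁴ + 1.60 × 10⁻³ = 1.252 × 10⁻³, so Δρ ≈ 1.283 kg m⁻³.
N² = (g/ρ₀)·Δρ/Δz = g·(Δρ/ρ₀)/Δz = 9.81 × 1.252 × 10⁻³ / 43 = 2.8563 × 10⁻⁴ s⁻² ≈ 2.86 × 10⁻⁴ s⁻².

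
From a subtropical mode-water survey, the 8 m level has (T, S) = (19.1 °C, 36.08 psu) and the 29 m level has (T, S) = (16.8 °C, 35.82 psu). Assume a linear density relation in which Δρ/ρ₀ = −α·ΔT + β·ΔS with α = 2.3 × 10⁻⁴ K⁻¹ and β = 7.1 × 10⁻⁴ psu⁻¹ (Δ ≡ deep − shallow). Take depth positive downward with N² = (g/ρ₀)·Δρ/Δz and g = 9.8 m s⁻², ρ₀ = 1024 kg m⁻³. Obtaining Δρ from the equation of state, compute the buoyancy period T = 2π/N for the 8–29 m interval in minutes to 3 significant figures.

ΔT = -2.3 K, ΔS = -0.26 psu (deep − shallow).
Δρ/ρ₀ = −αΔT + βΔS = 5.29 × 10⁻⁴ − 1.846 × 10⁻⁴ = 3.444 × 10⁻⁴, so Δρ ≈ 0.3527 kg m⁻³.
N² = (g/ρ₀)·Δρ/Δz = g·(Δρ/ρ₀)/Δz = 9.8 × 3.444 × 10⁻⁴ / 21 = 1.6072 × 10⁻⁴ s⁻².
N = √(1.6072 × 10⁻⁴) = 0.012678 rad s⁻¹ → T = 2π/N = 495.60 s = 8.2600 min ≈ 8.26 min.

8.26 min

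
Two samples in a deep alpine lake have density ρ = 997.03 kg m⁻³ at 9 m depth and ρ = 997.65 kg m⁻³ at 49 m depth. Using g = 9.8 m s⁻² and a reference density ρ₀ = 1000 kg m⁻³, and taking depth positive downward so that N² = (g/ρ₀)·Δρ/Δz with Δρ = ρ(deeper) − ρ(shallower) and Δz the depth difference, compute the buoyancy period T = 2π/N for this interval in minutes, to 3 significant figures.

8.50 min

Δρ = 997.65 − 997.03 = 0.62 kg m⁻³ over Δz = 49 − 9 = 40 m.
N² = (9.8/1000) × (0.62/40) = 1.5190 × 10⁻⁴ s⁻².
N = √(1.5190 × 10⁻⁴) = 0.012325 rad s⁻¹, so T = 2π/N = 509.79 s = 8.4965 min ≈ 8.50 min.
A positive N² confirms static stability across the interval.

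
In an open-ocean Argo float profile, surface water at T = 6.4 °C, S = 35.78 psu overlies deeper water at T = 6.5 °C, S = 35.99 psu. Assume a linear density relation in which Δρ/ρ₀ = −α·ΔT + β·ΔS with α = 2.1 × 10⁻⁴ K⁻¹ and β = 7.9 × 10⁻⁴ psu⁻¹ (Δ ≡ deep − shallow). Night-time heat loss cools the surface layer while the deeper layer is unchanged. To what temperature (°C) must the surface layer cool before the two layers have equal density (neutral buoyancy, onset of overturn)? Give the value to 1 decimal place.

5.7 °C

Neutral buoyancy requires Δρ = 0, i.e. −α(T_deep − T_surf′) + β(S_deep − S_surf) = 0.
T_surf′ = T_deep − (β/α)·ΔS = 6.5 − (7.9 × 10⁻⁴/2.1 × 10⁻⁴)·(+0.21) = 5.710 °C.
Cooling required: 6.4 − (5.710) = 0.690 °C.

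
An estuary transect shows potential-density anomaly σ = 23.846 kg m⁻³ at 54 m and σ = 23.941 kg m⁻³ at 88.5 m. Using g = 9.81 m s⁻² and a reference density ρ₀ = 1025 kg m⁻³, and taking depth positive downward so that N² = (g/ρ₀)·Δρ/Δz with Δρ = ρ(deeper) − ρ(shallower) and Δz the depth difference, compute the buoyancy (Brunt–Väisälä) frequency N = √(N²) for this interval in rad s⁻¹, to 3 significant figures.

Δρ = 1023.941 − 1023.846 = 0.095 kg m⁻³ over Δz = 88.5 − 54 = 34.5 m.
N² = (9.81/1025) × (0.095/34.5) = 2.6354 × 10⁻⁵ s⁻².
N = √(2.6354 × 10⁻⁵) = 5.1336 × 10⁻³ rad s⁻¹ ≈ 5.13 × 10⁻³ rad s⁻¹.

5.13 × 10⁻³ rad s⁻¹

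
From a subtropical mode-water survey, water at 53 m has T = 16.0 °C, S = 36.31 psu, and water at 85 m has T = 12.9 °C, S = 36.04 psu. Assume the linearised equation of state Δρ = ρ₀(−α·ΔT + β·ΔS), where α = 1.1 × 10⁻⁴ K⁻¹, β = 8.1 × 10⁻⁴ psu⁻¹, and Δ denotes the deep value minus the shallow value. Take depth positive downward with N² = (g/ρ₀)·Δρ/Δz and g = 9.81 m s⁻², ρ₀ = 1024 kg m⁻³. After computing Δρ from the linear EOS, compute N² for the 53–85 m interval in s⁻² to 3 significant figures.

3.75 × 10⁻⁵ s⁻²

ΔT = -3.1 K, ΔS = -0.27 psu (deep − shallow).
Δρ/ρ₀ = −αΔT + βΔS = 3.41 × 10⁻⁴ − 2.187 × 10⁻⁴ = 1.223 × 10⁻⁴, so Δρ ≈ 0.1252 kg m⁻³.
N² = (g/ρ₀)·Δρ/Δz = g·(Δρ/ρ₀)/Δz = 9.81 × 1.223 × 10⁻⁴ / 32 = 3.7493 × 10⁻⁵ s⁻² ≈ 3.75 × 10⁻⁵ s⁻².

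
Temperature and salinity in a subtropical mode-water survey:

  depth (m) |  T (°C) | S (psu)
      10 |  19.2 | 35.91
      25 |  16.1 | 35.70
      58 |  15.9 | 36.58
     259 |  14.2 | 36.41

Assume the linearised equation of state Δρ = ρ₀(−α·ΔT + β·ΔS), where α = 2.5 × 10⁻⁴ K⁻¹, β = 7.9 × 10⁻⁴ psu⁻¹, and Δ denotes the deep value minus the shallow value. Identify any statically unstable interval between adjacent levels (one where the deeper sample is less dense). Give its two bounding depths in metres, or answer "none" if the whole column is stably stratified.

none

Evaluate Δρ/ρ₀ = −αΔT + βΔS across each adjacent pair:
  10–25 m: −αΔT+βΔS = −(2.5 × 10⁻⁴)(-3.1)+(7.9 × 10⁻⁴)(-0.21) = 6.1 × 10⁻⁴ → stable
  25–58 m: −αΔT+βΔS = −(2.5 × 10⁻⁴)(-0.2)+(7.9 × 10⁻⁴)(+0.88) = 7.5 × 10⁻⁴ → stable
  58–259 m: −αΔT+βΔS = −(2.5 × 10⁻⁴)(-1.7)+(7.9 × 10⁻⁴)(-0.17) = 2.9 × 10⁻⁴ → stable
Every interval has Δρ > 0: the column is stably stratified throughout.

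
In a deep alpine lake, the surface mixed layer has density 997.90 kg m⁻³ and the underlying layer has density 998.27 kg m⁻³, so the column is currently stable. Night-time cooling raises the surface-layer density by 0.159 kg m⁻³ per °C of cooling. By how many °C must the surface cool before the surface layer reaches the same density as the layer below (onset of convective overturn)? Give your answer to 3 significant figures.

Density deficit of the surface layer: 998.27 − 997.90 = 0.37 kg m⁻³.
Required change = 0.37 / 0.159 = 2.33 °C.

2.33 °C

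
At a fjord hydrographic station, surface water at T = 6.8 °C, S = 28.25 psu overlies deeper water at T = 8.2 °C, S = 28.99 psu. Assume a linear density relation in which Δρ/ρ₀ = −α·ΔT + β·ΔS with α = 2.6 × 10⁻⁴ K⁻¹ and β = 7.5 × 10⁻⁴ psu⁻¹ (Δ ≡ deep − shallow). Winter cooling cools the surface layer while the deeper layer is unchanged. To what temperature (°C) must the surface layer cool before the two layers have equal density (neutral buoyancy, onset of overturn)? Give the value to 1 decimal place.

Neutral buoyancy requires Δρ = 0, i.e. −α(T_deep − T_surf′) + β(S_deep − S_surf) = 0.
T_surf′ = T_deep − (β/α)·ΔS = 8.2 − (7.5 × 10⁻⁴/2.6 × 10⁻⁴)·(+0.74) = 6.065 °C.
Cooling required: 6.8 − (6.065) = 0.735 °C.

6.1 °C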